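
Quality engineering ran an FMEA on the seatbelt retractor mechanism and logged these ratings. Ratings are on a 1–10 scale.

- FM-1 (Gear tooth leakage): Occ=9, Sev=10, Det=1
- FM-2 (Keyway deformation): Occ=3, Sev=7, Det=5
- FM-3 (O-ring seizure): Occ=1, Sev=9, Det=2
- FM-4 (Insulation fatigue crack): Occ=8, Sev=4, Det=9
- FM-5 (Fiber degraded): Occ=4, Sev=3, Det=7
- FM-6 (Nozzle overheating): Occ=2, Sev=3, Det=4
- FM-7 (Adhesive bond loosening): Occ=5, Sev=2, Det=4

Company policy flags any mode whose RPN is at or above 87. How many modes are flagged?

3

RPN = Severity × Occurrence × Detection:
  FM-1: 10 × 9 × 1 = 90
  FM-2: 7 × 3 × 5 = 105
  FM-3: 9 × 1 × 2 = 18
  FM-4: 4 × 8 × 9 = 288
  FM-5: 3 × 4 × 7 = 84
  FM-6: 3 × 2 × 4 = 24
  FM-7: 2 × 5 × 4 = 40
Modes with RPN ≥ 87: FM-1 (90), FM-2 (105), FM-4 (288) → 3.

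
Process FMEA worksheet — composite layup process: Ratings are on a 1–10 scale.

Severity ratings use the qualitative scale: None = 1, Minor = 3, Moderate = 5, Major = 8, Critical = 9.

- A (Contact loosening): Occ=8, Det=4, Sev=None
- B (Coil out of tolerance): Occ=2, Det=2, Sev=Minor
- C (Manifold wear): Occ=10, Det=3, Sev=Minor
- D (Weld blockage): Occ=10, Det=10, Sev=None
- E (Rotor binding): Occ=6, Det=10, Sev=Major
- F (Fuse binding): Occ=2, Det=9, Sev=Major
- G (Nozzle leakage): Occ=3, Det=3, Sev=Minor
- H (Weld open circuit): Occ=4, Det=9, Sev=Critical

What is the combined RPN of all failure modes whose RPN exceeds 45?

1138

RPN = Severity × Occurrence × Detection:
  A: 1 × 8 × 4 = 32
  B: 3 × 2 × 2 = 12
  C: 3 × 10 × 3 = 90
  D: 1 × 10 × 10 = 100
  E: 8 × 6 × 10 = 480
  F: 8 × 2 × 9 = 144
  G: 3 × 3 × 3 = 27
  H: 9 × 4 × 9 = 324
RPN > 45: C (90), D (100), E (480), F (144), H (324).
Sum: 90 + 100 + 480 + 144 + 324 = 1138.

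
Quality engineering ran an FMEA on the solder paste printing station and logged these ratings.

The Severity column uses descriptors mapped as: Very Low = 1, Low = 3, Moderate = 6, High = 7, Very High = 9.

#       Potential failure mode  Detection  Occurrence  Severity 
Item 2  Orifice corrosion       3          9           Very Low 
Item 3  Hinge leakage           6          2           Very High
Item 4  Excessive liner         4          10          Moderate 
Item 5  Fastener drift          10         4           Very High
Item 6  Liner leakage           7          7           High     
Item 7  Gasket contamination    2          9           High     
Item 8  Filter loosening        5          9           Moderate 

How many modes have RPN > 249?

3

RPN = Severity × Occurrence × Detection:
  Item 2: 1 × 9 × 3 = 27
  Item 3: 9 × 2 × 6 = 108
  Item 4: 6 × 10 × 4 = 240
  Item 5: 9 × 4 × 10 = 360
  Item 6: 7 × 7 × 7 = 343
  Item 7: 7 × 9 × 2 = 126
  Item 8: 6 × 9 × 5 = 270
Modes with RPN > 249: Item 5 (360), Item 6 (343), Item 8 (270) → 3.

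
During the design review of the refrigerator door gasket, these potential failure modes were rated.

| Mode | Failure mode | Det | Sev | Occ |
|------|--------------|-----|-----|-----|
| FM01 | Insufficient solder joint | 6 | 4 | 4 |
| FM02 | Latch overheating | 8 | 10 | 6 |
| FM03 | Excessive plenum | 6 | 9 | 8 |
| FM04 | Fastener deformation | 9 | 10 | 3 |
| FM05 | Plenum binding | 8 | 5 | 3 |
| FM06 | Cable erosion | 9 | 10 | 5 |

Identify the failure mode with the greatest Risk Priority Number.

FM02

RPN = Severity × Occurrence × Detection:
  FM01: 4 × 4 × 6 = 96
  FM02: 10 × 6 × 8 = 480
  FM03: 9 × 8 × 6 = 432
  FM04: 10 × 3 × 9 = 270
  FM05: 5 × 3 × 8 = 120
  FM06: 10 × 5 × 9 = 450
Highest RPN is 480 → FM02.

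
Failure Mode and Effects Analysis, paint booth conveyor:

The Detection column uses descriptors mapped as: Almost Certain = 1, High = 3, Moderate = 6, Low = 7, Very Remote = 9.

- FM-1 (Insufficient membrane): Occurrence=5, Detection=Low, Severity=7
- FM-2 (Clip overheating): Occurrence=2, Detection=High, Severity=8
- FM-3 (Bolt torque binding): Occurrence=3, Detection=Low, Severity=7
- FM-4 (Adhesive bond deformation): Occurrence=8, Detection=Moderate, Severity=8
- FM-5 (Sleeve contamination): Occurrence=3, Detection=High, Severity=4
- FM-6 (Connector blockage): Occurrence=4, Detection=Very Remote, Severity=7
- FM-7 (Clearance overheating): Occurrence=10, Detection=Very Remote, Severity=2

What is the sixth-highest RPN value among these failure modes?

48

RPN = Severity × Occurrence × Detection:
  FM-1: 7 × 5 × 7 = 245
  FM-2: 8 × 2 × 3 = 48
  FM-3: 7 × 3 × 7 = 147
  FM-4: 8 × 8 × 6 = 384
  FM-5: 4 × 3 × 3 = 36
  FM-6: 7 × 4 × 9 = 252
  FM-7: 2 × 10 × 9 = 180
Sorted descending: 384, 252, 245, 180, 147, 48, 36.
The sixth-highest RPN is 48 (FM-2).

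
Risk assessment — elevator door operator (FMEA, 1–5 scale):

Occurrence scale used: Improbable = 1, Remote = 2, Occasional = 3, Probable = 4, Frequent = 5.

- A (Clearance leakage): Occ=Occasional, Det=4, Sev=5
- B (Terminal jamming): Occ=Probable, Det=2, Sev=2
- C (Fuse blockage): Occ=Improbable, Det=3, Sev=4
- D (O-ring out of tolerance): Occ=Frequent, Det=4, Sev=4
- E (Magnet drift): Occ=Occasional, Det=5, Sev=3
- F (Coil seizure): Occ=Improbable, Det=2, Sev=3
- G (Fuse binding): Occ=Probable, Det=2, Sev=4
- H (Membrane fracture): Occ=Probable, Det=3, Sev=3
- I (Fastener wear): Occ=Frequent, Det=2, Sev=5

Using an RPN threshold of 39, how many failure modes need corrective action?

RPN = Severity × Occurrence × Detection:
  A: 5 × 3 × 4 = 60
  B: 2 × 4 × 2 = 16
  C: 4 × 1 × 3 = 12
  D: 4 × 5 × 4 = 80
  E: 3 × 3 × 5 = 45
  F: 3 × 1 × 2 = 6
  G: 4 × 4 × 2 = 32
  H: 3 × 4 × 3 = 36
  I: 5 × 5 × 2 = 50
Modes with RPN ≥ 39: A (60), D (80), E (45), I (50) → 4.

4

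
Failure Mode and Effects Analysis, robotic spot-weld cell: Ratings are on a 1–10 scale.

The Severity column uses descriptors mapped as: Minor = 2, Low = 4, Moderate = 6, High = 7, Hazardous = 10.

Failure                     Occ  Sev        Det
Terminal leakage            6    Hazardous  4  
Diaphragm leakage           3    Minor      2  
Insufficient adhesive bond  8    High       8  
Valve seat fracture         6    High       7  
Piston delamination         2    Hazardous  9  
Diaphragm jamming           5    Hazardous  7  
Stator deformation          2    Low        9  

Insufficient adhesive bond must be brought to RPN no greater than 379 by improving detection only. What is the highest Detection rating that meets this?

Insufficient adhesive bond: S=7, O=8, D=8 → current RPN = 448.
Fixed product = 56. Need 56 × D ≤ 379, so D ≤ 379/56 = 6.77.
Maximum integer Detection rating = 6 (gives RPN 336; D=7 would give 392 > 379).

6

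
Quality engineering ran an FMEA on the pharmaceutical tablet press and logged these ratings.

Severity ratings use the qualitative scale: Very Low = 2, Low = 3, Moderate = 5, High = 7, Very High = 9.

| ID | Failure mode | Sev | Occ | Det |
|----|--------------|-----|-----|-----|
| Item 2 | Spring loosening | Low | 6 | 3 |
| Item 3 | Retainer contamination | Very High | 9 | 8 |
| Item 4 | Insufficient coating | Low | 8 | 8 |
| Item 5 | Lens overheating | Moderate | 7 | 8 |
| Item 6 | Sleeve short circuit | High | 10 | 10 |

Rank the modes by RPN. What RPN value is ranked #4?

192

RPN = Severity × Occurrence × Detection:
  Item 2: 3 × 6 × 3 = 54
  Item 3: 9 × 9 × 8 = 648
  Item 4: 3 × 8 × 8 = 192
  Item 5: 5 × 7 × 8 = 280
  Item 6: 7 × 10 × 10 = 700
Sorted descending: 700, 648, 280, 192, 54.
The fourth-highest RPN is 192 (Item 4).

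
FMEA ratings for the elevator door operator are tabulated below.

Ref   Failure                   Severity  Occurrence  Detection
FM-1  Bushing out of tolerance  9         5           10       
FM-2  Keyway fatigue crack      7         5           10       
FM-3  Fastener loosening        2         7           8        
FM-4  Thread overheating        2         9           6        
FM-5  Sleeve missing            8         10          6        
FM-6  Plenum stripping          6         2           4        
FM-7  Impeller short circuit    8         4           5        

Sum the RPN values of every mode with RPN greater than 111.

1552

RPN = Severity × Occurrence × Detection:
  FM-1: 9 × 5 × 10 = 450
  FM-2: 7 × 5 × 10 = 350
  FM-3: 2 × 7 × 8 = 112
  FM-4: 2 × 9 × 6 = 108
  FM-5: 8 × 10 × 6 = 480
  FM-6: 6 × 2 × 4 = 48
  FM-7: 8 × 4 × 5 = 160
RPN > 111: FM-1 (450), FM-2 (350), FM-3 (112), FM-5 (480), FM-7 (160).
Sum: 450 + 350 + 112 + 480 + 160 = 1552.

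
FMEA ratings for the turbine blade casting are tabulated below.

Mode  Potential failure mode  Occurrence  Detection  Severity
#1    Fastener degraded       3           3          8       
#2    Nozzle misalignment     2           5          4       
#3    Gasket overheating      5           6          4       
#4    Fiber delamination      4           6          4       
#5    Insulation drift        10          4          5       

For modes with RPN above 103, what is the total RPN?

320

RPN = Severity × Occurrence × Detection:
  #1: 8 × 3 × 3 = 72
  #2: 4 × 2 × 5 = 40
  #3: 4 × 5 × 6 = 120
  #4: 4 × 4 × 6 = 96
  #5: 5 × 10 × 4 = 200
RPN > 103: #3 (120), #5 (200).
Sum: 120 + 200 = 320.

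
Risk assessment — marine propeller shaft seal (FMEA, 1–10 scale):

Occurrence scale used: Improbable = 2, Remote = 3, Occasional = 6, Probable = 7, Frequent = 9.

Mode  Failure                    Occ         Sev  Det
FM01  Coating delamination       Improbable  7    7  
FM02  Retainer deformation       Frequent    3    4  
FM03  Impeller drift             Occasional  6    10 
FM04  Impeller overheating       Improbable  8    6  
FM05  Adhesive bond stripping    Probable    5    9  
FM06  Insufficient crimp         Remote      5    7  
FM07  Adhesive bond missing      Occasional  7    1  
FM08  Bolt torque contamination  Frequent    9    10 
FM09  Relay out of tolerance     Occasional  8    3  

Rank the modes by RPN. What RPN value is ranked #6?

RPN = Severity × Occurrence × Detection:
  FM01: 7 × 2 × 7 = 98
  FM02: 3 × 9 × 4 = 108
  FM03: 6 × 6 × 10 = 360
  FM04: 8 × 2 × 6 = 96
  FM05: 5 × 7 × 9 = 315
  FM06: 5 × 3 × 7 = 105
  FM07: 7 × 6 × 1 = 42
  FM08: 9 × 9 × 10 = 810
  FM09: 8 × 6 × 3 = 144
Sorted descending: 810, 360, 315, 144, 108, 105, 98, 96, 42.
The sixth-highest RPN is 105 (FM06).

105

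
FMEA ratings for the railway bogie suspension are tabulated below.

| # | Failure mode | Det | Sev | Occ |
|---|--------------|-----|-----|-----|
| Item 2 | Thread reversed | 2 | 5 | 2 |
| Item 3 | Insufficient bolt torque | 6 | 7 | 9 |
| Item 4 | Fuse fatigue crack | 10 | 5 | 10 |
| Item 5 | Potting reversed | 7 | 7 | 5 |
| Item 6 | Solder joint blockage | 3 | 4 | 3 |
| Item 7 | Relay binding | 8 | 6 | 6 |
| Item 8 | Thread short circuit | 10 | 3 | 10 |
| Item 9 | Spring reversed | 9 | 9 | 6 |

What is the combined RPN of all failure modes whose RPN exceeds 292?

1664

RPN = Severity × Occurrence × Detection:
  Item 2: 5 × 2 × 2 = 20
  Item 3: 7 × 9 × 6 = 378
  Item 4: 5 × 10 × 10 = 500
  Item 5: 7 × 5 × 7 = 245
  Item 6: 4 × 3 × 3 = 36
  Item 7: 6 × 6 × 8 = 288
  Item 8: 3 × 10 × 10 = 300
  Item 9: 9 × 6 × 9 = 486
RPN > 292: Item 3 (378), Item 4 (500), Item 8 (300), Item 9 (486).
Sum: 378 + 500 + 300 + 486 = 1664.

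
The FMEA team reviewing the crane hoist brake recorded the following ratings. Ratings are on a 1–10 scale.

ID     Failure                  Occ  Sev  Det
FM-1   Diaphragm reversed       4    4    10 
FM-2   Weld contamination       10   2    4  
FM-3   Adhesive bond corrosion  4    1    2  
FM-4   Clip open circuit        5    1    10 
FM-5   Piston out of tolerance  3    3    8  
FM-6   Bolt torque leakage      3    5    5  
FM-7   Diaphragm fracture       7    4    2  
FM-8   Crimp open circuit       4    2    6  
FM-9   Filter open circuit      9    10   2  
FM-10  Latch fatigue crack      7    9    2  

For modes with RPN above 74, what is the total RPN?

RPN = Severity × Occurrence × Detection:
  FM-1: 4 × 4 × 10 = 160
  FM-2: 2 × 10 × 4 = 80
  FM-3: 1 × 4 × 2 = 8
  FM-4: 1 × 5 × 10 = 50
  FM-5: 3 × 3 × 8 = 72
  FM-6: 5 × 3 × 5 = 75
  FM-7: 4 × 7 × 2 = 56
  FM-8: 2 × 4 × 6 = 48
  FM-9: 10 × 9 × 2 = 180
  FM-10: 9 × 7 × 2 = 126
RPN > 74: FM-1 (160), FM-2 (80), FM-6 (75), FM-9 (180), FM-10 (126).
Sum: 160 + 80 + 75 + 180 + 126 = 621.

621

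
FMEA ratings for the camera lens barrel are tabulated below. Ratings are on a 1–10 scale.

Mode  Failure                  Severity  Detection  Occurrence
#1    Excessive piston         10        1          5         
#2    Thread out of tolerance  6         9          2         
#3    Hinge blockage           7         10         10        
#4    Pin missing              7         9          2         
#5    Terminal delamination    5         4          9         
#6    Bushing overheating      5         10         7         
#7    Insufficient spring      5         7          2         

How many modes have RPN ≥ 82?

RPN = Severity × Occurrence × Detection:
  #1: 10 × 5 × 1 = 50
  #2: 6 × 2 × 9 = 108
  #3: 7 × 10 × 10 = 700
  #4: 7 × 2 × 9 = 126
  #5: 5 × 9 × 4 = 180
  #6: 5 × 7 × 10 = 350
  #7: 5 × 2 × 7 = 70
Modes with RPN ≥ 82: #2 (108), #3 (700), #4 (126), #5 (180), #6 (350) → 5.

5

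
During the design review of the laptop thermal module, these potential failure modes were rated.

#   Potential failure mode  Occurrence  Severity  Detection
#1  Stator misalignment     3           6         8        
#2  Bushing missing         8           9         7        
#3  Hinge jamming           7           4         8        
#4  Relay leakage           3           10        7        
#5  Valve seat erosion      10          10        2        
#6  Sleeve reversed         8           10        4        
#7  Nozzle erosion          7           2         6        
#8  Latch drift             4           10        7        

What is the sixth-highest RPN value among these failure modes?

200

RPN = Severity × Occurrence × Detection:
  #1: 6 × 3 × 8 = 144
  #2: 9 × 8 × 7 = 504
  #3: 4 × 7 × 8 = 224
  #4: 10 × 3 × 7 = 210
  #5: 10 × 10 × 2 = 200
  #6: 10 × 8 × 4 = 320
  #7: 2 × 7 × 6 = 84
  #8: 10 × 4 × 7 = 280
Sorted descending: 504, 320, 280, 224, 210, 200, 144, 84.
The sixth-highest RPN is 200 (#5).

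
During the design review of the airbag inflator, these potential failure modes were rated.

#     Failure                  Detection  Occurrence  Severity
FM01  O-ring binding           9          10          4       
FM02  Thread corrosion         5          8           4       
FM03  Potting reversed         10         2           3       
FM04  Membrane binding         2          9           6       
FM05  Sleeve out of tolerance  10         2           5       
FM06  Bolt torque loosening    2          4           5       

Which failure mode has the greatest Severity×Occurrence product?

FM04

Criticality = Severity × Occurrence:
  FM01: 4 × 10 = 40
  FM02: 4 × 8 = 32
  FM03: 3 × 2 = 6
  FM04: 6 × 9 = 54
  FM05: 5 × 2 = 10
  FM06: 5 × 4 = 20
Highest criticality is 54 → FM04.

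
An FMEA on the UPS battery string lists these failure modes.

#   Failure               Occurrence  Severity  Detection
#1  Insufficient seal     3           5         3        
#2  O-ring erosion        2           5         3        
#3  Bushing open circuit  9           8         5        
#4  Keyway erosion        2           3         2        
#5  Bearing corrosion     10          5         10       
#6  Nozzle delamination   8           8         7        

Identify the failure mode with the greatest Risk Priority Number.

#5

RPN = Severity × Occurrence × Detection:
  #1: 5 × 3 × 3 = 45
  #2: 5 × 2 × 3 = 30
  #3: 8 × 9 × 5 = 360
  #4: 3 × 2 × 2 = 12
  #5: 5 × 10 × 10 = 500
  #6: 8 × 8 × 7 = 448
Highest RPN is 500 → #5.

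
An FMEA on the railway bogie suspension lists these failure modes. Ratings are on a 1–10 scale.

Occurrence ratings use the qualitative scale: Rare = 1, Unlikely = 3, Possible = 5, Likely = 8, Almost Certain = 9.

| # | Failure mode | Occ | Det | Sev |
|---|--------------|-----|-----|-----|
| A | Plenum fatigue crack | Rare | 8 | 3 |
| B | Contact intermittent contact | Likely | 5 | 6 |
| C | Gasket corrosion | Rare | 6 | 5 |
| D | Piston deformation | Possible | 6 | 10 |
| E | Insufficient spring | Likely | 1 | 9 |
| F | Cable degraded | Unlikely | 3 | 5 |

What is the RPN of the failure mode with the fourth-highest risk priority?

RPN = Severity × Occurrence × Detection:
  A: 3 × 1 × 8 = 24
  B: 6 × 8 × 5 = 240
  C: 5 × 1 × 6 = 30
  D: 10 × 5 × 6 = 300
  E: 9 × 8 × 1 = 72
  F: 5 × 3 × 3 = 45
Sorted descending: 300, 240, 72, 45, 30, 24.
The fourth-highest RPN is 45 (F).

45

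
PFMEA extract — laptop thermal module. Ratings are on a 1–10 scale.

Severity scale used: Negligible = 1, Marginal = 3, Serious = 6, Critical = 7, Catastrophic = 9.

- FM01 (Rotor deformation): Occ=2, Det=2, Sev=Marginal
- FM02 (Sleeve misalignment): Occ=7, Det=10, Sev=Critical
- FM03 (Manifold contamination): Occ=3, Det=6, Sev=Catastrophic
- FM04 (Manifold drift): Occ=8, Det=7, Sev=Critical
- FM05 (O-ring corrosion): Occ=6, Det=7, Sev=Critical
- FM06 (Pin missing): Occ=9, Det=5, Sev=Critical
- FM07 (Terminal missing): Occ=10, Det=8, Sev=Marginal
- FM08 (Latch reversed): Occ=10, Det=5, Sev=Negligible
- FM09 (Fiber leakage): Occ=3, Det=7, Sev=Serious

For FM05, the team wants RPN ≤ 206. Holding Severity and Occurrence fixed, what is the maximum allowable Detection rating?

FM05: S=7, O=6, D=7 → current RPN = 294.
Fixed product = 42. Need 42 × D ≤ 206, so D ≤ 206/42 = 4.90.
Maximum integer Detection rating = 4 (gives RPN 168; D=5 would give 210 > 206).

4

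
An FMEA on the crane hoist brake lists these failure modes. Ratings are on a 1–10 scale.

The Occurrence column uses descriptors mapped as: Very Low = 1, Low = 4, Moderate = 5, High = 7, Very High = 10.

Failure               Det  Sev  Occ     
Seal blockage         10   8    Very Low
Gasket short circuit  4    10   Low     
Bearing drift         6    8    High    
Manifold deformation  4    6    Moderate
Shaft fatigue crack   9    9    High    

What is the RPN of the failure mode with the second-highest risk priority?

RPN = Severity × Occurrence × Detection:
  Seal blockage: 8 × 1 × 10 = 80
  Gasket short circuit: 10 × 4 × 4 = 160
  Bearing drift: 8 × 7 × 6 = 336
  Manifold deformation: 6 × 5 × 4 = 120
  Shaft fatigue crack: 9 × 7 × 9 = 567
Sorted descending: 567, 336, 160, 120, 80.
The second-highest RPN is 336 (Bearing drift).

336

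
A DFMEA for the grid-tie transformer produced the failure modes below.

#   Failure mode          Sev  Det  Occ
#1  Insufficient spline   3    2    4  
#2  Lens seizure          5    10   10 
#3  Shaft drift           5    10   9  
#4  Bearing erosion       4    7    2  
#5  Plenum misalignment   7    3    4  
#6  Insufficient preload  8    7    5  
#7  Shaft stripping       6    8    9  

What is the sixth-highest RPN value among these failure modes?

56

RPN = Severity × Occurrence × Detection:
  #1: 3 × 4 × 2 = 24
  #2: 5 × 10 × 10 = 500
  #3: 5 × 9 × 10 = 450
  #4: 4 × 2 × 7 = 56
  #5: 7 × 4 × 3 = 84
  #6: 8 × 5 × 7 = 280
  #7: 6 × 9 × 8 = 432
Sorted descending: 500, 450, 432, 280, 84, 56, 24.
The sixth-highest RPN is 56 (#4).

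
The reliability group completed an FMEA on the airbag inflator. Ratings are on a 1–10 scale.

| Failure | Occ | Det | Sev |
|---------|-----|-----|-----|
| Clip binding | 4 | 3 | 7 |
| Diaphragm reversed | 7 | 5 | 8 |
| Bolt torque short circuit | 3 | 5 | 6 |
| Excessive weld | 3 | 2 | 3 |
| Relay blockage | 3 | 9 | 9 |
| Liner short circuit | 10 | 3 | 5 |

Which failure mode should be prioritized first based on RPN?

RPN = Severity × Occurrence × Detection:
  Clip binding: 7 × 4 × 3 = 84
  Diaphragm reversed: 8 × 7 × 5 = 280
  Bolt torque short circuit: 6 × 3 × 5 = 90
  Excessive weld: 3 × 3 × 2 = 18
  Relay blockage: 9 × 3 × 9 = 243
  Liner short circuit: 5 × 10 × 3 = 150
Highest RPN is 280 → Diaphragm reversed.

Diaphragm reversed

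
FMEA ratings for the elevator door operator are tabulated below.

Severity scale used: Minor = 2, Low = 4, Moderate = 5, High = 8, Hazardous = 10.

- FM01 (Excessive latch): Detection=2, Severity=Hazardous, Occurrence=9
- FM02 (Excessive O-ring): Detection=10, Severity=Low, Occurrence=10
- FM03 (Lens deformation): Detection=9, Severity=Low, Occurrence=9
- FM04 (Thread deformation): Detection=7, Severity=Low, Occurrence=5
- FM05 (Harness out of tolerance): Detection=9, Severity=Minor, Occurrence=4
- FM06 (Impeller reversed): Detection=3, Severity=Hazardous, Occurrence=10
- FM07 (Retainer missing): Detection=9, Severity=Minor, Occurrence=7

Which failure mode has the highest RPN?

RPN = Severity × Occurrence × Detection:
  FM01: 10 × 9 × 2 = 180
  FM02: 4 × 10 × 10 = 400
  FM03: 4 × 9 × 9 = 324
  FM04: 4 × 5 × 7 = 140
  FM05: 2 × 4 × 9 = 72
  FM06: 10 × 10 × 3 = 300
  FM07: 2 × 7 × 9 = 126
Highest RPN is 400 → FM02.

FM02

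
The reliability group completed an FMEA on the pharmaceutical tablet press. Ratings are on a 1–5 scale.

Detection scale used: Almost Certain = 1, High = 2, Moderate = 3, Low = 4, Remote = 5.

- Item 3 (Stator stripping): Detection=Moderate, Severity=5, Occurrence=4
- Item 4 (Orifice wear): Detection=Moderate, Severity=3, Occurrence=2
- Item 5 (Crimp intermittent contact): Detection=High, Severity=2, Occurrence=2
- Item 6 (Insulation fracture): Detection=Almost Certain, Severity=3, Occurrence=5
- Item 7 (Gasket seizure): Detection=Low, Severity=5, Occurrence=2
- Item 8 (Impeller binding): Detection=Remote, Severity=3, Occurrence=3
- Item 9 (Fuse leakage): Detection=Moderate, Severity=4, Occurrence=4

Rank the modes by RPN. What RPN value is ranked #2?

48

RPN = Severity × Occurrence × Detection:
  Item 3: 5 × 4 × 3 = 60
  Item 4: 3 × 2 × 3 = 18
  Item 5: 2 × 2 × 2 = 8
  Item 6: 3 × 5 × 1 = 15
  Item 7: 5 × 2 × 4 = 40
  Item 8: 3 × 3 × 5 = 45
  Item 9: 4 × 4 × 3 = 48
Sorted descending: 60, 48, 45, 40, 18, 15, 8.
The second-highest RPN is 48 (Item 9).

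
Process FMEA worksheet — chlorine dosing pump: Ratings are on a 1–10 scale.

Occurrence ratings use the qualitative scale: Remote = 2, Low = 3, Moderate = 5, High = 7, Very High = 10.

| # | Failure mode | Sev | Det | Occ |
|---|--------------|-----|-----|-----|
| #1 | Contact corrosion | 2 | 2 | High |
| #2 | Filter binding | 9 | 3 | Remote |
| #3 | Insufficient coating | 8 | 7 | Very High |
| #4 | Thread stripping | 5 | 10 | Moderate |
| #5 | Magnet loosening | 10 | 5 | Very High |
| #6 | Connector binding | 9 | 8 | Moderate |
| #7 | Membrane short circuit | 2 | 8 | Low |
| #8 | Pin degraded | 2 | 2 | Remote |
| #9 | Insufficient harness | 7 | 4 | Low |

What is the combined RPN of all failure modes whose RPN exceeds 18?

1884

RPN = Severity × Occurrence × Detection:
  #1: 2 × 7 × 2 = 28
  #2: 9 × 2 × 3 = 54
  #3: 8 × 10 × 7 = 560
  #4: 5 × 5 × 10 = 250
  #5: 10 × 10 × 5 = 500
  #6: 9 × 5 × 8 = 360
  #7: 2 × 3 × 8 = 48
  #8: 2 × 2 × 2 = 8
  #9: 7 × 3 × 4 = 84
RPN > 18: #1 (28), #2 (54), #3 (560), #4 (250), #5 (500), #6 (360), #7 (48), #9 (84).
Sum: 28 + 54 + 560 + 250 + 500 + 360 + 48 + 84 = 1884.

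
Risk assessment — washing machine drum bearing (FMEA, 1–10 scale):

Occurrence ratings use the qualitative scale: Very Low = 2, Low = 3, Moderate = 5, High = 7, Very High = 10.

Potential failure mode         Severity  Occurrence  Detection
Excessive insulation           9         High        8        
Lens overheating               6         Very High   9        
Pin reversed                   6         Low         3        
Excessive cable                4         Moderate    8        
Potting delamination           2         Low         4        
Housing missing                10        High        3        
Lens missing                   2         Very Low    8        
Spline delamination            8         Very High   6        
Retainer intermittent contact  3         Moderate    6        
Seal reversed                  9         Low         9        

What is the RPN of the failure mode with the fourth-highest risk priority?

243

RPN = Severity × Occurrence × Detection:
  Excessive insulation: 9 × 7 × 8 = 504
  Lens overheating: 6 × 10 × 9 = 540
  Pin reversed: 6 × 3 × 3 = 54
  Excessive cable: 4 × 5 × 8 = 160
  Potting delamination: 2 × 3 × 4 = 24
  Housing missing: 10 × 7 × 3 = 210
  Lens missing: 2 × 2 × 8 = 32
  Spline delamination: 8 × 10 × 6 = 480
  Retainer intermittent contact: 3 × 5 × 6 = 90
  Seal reversed: 9 × 3 × 9 = 243
Sorted descending: 540, 504, 480, 243, 210, 160, 90, 54, 32, 24.
The fourth-highest RPN is 243 (Seal reversed).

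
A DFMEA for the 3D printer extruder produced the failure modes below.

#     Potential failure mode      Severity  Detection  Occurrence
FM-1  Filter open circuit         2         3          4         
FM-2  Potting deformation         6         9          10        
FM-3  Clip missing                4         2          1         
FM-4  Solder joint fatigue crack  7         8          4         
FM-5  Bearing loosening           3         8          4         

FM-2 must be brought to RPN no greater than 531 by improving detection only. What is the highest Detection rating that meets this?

8

FM-2: S=6, O=10, D=9 → current RPN = 540.
Fixed product = 60. Need 60 × D ≤ 531, so D ≤ 531/60 = 8.85.
Maximum integer Detection rating = 8 (gives RPN 480; D=9 would give 540 > 531).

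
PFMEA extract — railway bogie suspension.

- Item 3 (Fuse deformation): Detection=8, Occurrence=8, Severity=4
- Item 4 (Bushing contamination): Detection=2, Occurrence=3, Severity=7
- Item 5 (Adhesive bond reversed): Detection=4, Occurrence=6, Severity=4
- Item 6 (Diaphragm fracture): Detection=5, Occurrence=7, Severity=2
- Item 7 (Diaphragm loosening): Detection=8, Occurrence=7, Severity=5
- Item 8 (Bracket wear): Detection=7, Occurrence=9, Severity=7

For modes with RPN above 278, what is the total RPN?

RPN = Severity × Occurrence × Detection:
  Item 3: 4 × 8 × 8 = 256
  Item 4: 7 × 3 × 2 = 42
  Item 5: 4 × 6 × 4 = 96
  Item 6: 2 × 7 × 5 = 70
  Item 7: 5 × 7 × 8 = 280
  Item 8: 7 × 9 × 7 = 441
RPN > 278: Item 7 (280), Item 8 (441).
Sum: 280 + 441 = 721.

721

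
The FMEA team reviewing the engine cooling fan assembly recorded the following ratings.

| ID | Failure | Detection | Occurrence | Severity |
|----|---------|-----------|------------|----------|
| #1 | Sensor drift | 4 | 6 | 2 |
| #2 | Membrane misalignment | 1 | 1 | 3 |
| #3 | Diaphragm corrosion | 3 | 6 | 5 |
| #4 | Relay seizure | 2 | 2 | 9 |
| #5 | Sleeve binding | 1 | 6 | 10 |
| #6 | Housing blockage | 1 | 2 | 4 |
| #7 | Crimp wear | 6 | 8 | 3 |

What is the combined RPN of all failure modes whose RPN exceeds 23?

378

RPN = Severity × Occurrence × Detection:
  #1: 2 × 6 × 4 = 48
  #2: 3 × 1 × 1 = 3
  #3: 5 × 6 × 3 = 90
  #4: 9 × 2 × 2 = 36
  #5: 10 × 6 × 1 = 60
  #6: 4 × 2 × 1 = 8
  #7: 3 × 8 × 6 = 144
RPN > 23: #1 (48), #3 (90), #4 (36), #5 (60), #7 (144).
Sum: 48 + 90 + 36 + 60 + 144 = 378.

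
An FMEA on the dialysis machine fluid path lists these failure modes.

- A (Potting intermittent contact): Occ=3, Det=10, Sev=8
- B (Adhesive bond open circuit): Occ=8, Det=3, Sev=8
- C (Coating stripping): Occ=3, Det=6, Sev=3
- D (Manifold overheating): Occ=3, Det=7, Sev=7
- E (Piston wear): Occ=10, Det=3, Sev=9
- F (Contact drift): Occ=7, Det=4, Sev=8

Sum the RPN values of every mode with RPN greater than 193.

734

RPN = Severity × Occurrence × Detection:
  A: 8 × 3 × 10 = 240
  B: 8 × 8 × 3 = 192
  C: 3 × 3 × 6 = 54
  D: 7 × 3 × 7 = 147
  E: 9 × 10 × 3 = 270
  F: 8 × 7 × 4 = 224
RPN > 193: A (240), E (270), F (224).
Sum: 240 + 270 + 224 = 734.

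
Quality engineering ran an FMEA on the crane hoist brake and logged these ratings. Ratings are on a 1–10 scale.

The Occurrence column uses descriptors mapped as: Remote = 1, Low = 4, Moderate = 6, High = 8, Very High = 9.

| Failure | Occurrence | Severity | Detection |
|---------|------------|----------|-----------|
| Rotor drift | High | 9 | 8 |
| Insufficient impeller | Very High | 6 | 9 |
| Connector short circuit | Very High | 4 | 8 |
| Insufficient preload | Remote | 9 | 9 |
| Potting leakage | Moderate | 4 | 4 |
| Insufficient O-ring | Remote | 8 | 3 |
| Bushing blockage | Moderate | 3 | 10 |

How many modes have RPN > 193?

RPN = Severity × Occurrence × Detection:
  Rotor drift: 9 × 8 × 8 = 576
  Insufficient impeller: 6 × 9 × 9 = 486
  Connector short circuit: 4 × 9 × 8 = 288
  Insufficient preload: 9 × 1 × 9 = 81
  Potting leakage: 4 × 6 × 4 = 96
  Insufficient O-ring: 8 × 1 × 3 = 24
  Bushing blockage: 3 × 6 × 10 = 180
Modes with RPN > 193: Rotor drift (576), Insufficient impeller (486), Connector short circuit (288) → 3.

3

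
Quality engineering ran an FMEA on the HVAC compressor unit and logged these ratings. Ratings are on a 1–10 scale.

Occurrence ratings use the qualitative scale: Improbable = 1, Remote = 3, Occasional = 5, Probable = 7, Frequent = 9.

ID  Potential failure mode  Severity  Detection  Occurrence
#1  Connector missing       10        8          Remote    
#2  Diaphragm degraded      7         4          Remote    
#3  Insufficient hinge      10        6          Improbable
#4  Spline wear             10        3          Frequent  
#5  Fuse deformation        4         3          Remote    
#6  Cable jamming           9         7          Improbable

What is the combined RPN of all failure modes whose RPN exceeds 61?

657

RPN = Severity × Occurrence × Detection:
  #1: 10 × 3 × 8 = 240
  #2: 7 × 3 × 4 = 84
  #3: 10 × 1 × 6 = 60
  #4: 10 × 9 × 3 = 270
  #5: 4 × 3 × 3 = 36
  #6: 9 × 1 × 7 = 63
RPN > 61: #1 (240), #2 (84), #4 (270), #6 (63).
Sum: 240 + 84 + 270 + 63 = 657.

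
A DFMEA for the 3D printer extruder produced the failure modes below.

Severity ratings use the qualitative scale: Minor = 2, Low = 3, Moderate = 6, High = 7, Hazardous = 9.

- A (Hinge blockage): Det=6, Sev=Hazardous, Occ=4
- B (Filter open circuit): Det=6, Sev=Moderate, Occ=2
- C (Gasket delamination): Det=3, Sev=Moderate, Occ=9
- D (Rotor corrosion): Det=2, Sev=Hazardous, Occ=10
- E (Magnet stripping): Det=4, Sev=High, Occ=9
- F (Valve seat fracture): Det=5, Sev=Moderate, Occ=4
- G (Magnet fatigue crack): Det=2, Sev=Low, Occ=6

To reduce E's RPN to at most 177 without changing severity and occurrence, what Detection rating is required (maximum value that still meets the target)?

E: S=7, O=9, D=4 → current RPN = 252.
Fixed product = 63. Need 63 × D ≤ 177, so D ≤ 177/63 = 2.81.
Maximum integer Detection rating = 2 (gives RPN 126; D=3 would give 189 > 177).

2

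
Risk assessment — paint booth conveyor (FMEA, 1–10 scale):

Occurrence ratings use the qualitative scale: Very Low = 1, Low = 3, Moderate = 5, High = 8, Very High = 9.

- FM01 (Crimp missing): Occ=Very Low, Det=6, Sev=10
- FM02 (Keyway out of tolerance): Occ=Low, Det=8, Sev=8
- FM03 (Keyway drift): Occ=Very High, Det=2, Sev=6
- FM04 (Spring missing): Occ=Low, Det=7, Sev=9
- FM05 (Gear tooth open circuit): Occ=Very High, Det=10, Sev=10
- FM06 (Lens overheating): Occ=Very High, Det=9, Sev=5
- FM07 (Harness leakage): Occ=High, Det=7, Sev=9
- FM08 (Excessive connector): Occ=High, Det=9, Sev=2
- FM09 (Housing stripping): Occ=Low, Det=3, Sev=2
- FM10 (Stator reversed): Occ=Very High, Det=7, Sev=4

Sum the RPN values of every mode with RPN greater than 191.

2253

RPN = Severity × Occurrence × Detection:
  FM01: 10 × 1 × 6 = 60
  FM02: 8 × 3 × 8 = 192
  FM03: 6 × 9 × 2 = 108
  FM04: 9 × 3 × 7 = 189
  FM05: 10 × 9 × 10 = 900
  FM06: 5 × 9 × 9 = 405
  FM07: 9 × 8 × 7 = 504
  FM08: 2 × 8 × 9 = 144
  FM09: 2 × 3 × 3 = 18
  FM10: 4 × 9 × 7 = 252
RPN > 191: FM02 (192), FM05 (900), FM06 (405), FM07 (504), FM10 (252).
Sum: 192 + 900 + 405 + 504 + 252 = 2253.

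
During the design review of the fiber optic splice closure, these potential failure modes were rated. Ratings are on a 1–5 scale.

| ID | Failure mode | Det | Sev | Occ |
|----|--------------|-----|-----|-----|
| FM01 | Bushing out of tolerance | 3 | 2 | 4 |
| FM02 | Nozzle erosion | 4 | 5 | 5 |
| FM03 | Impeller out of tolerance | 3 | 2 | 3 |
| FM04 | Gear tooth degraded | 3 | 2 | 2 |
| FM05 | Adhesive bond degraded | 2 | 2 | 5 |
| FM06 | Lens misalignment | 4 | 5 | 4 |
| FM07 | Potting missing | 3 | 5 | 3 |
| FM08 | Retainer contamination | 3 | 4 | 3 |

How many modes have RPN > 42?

3

RPN = Severity × Occurrence × Detection:
  FM01: 2 × 4 × 3 = 24
  FM02: 5 × 5 × 4 = 100
  FM03: 2 × 3 × 3 = 18
  FM04: 2 × 2 × 3 = 12
  FM05: 2 × 5 × 2 = 20
  FM06: 5 × 4 × 4 = 80
  FM07: 5 × 3 × 3 = 45
  FM08: 4 × 3 × 3 = 36
Modes with RPN > 42: FM02 (100), FM06 (80), FM07 (45) → 3.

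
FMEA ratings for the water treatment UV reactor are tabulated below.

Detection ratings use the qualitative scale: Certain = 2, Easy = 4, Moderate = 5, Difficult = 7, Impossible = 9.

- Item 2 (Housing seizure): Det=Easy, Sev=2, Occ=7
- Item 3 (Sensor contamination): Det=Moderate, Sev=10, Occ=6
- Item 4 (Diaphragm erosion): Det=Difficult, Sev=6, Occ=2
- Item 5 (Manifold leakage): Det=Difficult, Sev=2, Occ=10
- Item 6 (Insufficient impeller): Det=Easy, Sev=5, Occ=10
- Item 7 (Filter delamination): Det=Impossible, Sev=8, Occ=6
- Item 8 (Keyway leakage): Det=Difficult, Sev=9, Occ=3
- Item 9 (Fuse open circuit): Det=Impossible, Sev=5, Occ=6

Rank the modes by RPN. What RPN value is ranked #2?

RPN = Severity × Occurrence × Detection:
  Item 2: 2 × 7 × 4 = 56
  Item 3: 10 × 6 × 5 = 300
  Item 4: 6 × 2 × 7 = 84
  Item 5: 2 × 10 × 7 = 140
  Item 6: 5 × 10 × 4 = 200
  Item 7: 8 × 6 × 9 = 432
  Item 8: 9 × 3 × 7 = 189
  Item 9: 5 × 6 × 9 = 270
Sorted descending: 432, 300, 270, 200, 189, 140, 84, 56.
The second-highest RPN is 300 (Item 3).

300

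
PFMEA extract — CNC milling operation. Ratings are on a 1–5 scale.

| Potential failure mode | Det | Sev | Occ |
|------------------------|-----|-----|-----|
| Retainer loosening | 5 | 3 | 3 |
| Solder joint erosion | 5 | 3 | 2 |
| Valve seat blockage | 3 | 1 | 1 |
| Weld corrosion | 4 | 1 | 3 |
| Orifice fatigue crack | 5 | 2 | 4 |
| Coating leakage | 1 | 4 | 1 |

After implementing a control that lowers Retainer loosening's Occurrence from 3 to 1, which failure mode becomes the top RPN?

Orifice fatigue crack

RPN = Severity × Occurrence × Detection:
  Retainer loosening: 3 × 3 × 5 = 45
  Solder joint erosion: 3 × 2 × 5 = 30
  Valve seat blockage: 1 × 1 × 3 = 3
  Weld corrosion: 1 × 3 × 4 = 12
  Orifice fatigue crack: 2 × 4 × 5 = 40
  Coating leakage: 4 × 1 × 1 = 4
After action: Retainer loosening → 3 × 1 × 5 = 15.
Revised RPNs: Orifice fatigue crack=40, Solder joint erosion=30, Retainer loosening=15, Weld corrosion=12, Coating leakage=4, Valve seat blockage=3.
Highest is now Orifice fatigue crack (40).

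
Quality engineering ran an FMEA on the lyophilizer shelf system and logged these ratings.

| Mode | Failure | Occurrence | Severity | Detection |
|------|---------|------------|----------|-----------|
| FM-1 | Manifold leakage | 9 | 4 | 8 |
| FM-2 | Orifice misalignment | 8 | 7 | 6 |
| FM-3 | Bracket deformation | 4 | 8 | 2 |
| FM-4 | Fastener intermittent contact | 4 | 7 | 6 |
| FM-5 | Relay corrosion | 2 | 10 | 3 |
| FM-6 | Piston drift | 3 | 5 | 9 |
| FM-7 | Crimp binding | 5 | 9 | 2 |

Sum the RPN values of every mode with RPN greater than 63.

RPN = Severity × Occurrence × Detection:
  FM-1: 4 × 9 × 8 = 288
  FM-2: 7 × 8 × 6 = 336
  FM-3: 8 × 4 × 2 = 64
  FM-4: 7 × 4 × 6 = 168
  FM-5: 10 × 2 × 3 = 60
  FM-6: 5 × 3 × 9 = 135
  FM-7: 9 × 5 × 2 = 90
RPN > 63: FM-1 (288), FM-2 (336), FM-3 (64), FM-4 (168), FM-6 (135), FM-7 (90).
Sum: 288 + 336 + 64 + 168 + 135 + 90 = 1081.

1081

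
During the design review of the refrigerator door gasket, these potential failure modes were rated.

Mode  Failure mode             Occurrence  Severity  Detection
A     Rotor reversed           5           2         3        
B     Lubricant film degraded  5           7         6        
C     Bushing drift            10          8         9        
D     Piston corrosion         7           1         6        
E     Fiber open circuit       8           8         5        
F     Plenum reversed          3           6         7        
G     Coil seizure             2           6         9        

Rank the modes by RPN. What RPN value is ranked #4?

RPN = Severity × Occurrence × Detection:
  A: 2 × 5 × 3 = 30
  B: 7 × 5 × 6 = 210
  C: 8 × 10 × 9 = 720
  D: 1 × 7 × 6 = 42
  E: 8 × 8 × 5 = 320
  F: 6 × 3 × 7 = 126
  G: 6 × 2 × 9 = 108
Sorted descending: 720, 320, 210, 126, 108, 42, 30.
The fourth-highest RPN is 126 (F).

126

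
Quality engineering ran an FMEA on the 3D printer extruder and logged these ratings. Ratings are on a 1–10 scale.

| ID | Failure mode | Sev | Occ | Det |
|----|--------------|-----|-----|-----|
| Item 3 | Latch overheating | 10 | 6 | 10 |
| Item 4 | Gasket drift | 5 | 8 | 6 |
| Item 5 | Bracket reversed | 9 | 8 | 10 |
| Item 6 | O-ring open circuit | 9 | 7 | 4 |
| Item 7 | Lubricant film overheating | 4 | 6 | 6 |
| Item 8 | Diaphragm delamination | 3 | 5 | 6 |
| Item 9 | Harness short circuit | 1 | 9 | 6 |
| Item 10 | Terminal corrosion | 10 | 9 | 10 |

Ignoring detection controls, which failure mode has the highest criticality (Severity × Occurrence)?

Item 10

Criticality = Severity × Occurrence:
  Item 3: 10 × 6 = 60
  Item 4: 5 × 8 = 40
  Item 5: 9 × 8 = 72
  Item 6: 9 × 7 = 63
  Item 7: 4 × 6 = 24
  Item 8: 3 × 5 = 15
  Item 9: 1 × 9 = 9
  Item 10: 10 × 9 = 90
Highest criticality is 90 → Item 10.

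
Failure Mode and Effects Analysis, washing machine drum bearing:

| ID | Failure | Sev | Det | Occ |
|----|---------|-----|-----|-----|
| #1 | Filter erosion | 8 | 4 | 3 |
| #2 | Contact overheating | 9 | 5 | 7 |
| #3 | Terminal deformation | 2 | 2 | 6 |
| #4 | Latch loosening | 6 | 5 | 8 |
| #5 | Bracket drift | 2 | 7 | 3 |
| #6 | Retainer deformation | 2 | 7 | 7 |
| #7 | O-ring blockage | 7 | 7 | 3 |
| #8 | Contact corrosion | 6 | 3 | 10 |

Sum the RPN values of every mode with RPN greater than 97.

RPN = Severity × Occurrence × Detection:
  #1: 8 × 3 × 4 = 96
  #2: 9 × 7 × 5 = 315
  #3: 2 × 6 × 2 = 24
  #4: 6 × 8 × 5 = 240
  #5: 2 × 3 × 7 = 42
  #6: 2 × 7 × 7 = 98
  #7: 7 × 3 × 7 = 147
  #8: 6 × 10 × 3 = 180
RPN > 97: #2 (315), #4 (240), #6 (98), #7 (147), #8 (180).
Sum: 315 + 240 + 98 + 147 + 180 = 980.

980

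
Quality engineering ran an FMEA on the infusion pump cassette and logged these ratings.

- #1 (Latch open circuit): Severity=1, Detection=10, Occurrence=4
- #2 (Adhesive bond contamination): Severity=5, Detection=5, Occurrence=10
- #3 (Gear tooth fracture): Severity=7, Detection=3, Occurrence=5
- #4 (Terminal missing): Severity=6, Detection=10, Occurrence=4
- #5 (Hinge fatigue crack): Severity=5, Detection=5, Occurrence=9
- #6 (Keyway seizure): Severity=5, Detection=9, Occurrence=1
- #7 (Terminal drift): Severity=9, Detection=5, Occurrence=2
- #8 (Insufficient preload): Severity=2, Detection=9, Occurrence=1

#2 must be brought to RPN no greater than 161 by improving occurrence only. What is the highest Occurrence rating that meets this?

#2: S=5, O=10, D=5 → current RPN = 250.
Fixed product = 25. Need 25 × O ≤ 161, so O ≤ 161/25 = 6.44.
Maximum integer Occurrence rating = 6 (gives RPN 150; O=7 would give 175 > 161).

6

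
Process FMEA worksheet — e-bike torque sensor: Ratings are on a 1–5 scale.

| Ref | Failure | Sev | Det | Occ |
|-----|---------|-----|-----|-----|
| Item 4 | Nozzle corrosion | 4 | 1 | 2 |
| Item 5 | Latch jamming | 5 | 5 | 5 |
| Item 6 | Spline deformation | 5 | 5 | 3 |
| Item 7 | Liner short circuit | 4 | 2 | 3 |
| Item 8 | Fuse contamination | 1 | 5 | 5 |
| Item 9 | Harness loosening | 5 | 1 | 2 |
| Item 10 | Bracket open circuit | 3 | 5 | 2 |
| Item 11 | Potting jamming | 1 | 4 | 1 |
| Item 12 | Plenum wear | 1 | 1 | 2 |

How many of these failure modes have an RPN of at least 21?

5

RPN = Severity × Occurrence × Detection:
  Item 4: 4 × 2 × 1 = 8
  Item 5: 5 × 5 × 5 = 125
  Item 6: 5 × 3 × 5 = 75
  Item 7: 4 × 3 × 2 = 24
  Item 8: 1 × 5 × 5 = 25
  Item 9: 5 × 2 × 1 = 10
  Item 10: 3 × 2 × 5 = 30
  Item 11: 1 × 1 × 4 = 4
  Item 12: 1 × 2 × 1 = 2
Modes with RPN ≥ 21: Item 5 (125), Item 6 (75), Item 7 (24), Item 8 (25), Item 10 (30) → 5.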